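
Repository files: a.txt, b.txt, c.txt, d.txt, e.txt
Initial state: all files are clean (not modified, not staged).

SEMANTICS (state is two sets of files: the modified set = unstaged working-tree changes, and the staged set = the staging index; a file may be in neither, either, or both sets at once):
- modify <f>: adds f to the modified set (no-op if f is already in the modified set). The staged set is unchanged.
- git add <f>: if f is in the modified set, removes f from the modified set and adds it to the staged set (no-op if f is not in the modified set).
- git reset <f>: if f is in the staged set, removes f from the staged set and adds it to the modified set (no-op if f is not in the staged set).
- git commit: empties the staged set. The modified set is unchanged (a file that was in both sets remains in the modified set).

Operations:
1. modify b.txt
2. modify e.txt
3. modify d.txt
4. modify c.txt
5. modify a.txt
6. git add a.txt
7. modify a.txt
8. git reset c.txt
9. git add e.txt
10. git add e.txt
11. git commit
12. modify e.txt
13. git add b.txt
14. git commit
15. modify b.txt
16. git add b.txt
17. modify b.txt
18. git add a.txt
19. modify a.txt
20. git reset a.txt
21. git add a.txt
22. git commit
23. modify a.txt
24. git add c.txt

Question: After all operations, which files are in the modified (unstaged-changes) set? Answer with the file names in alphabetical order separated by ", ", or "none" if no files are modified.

After op 1 (modify b.txt): modified={b.txt} staged={none}
After op 2 (modify e.txt): modified={b.txt, e.txt} staged={none}
After op 3 (modify d.txt): modified={b.txt, d.txt, e.txt} staged={none}
After op 4 (modify c.txt): modified={b.txt, c.txt, d.txt, e.txt} staged={none}
After op 5 (modify a.txt): modified={a.txt, b.txt, c.txt, d.txt, e.txt} staged={none}
After op 6 (git add a.txt): modified={b.txt, c.txt, d.txt, e.txt} staged={a.txt}
After op 7 (modify a.txt): modified={a.txt, b.txt, c.txt, d.txt, e.txt} staged={a.txt}
After op 8 (git reset c.txt): modified={a.txt, b.txt, c.txt, d.txt, e.txt} staged={a.txt}
After op 9 (git add e.txt): modified={a.txt, b.txt, c.txt, d.txt} staged={a.txt, e.txt}
After op 10 (git add e.txt): modified={a.txt, b.txt, c.txt, d.txt} staged={a.txt, e.txt}
After op 11 (git commit): modified={a.txt, b.txt, c.txt, d.txt} staged={none}
After op 12 (modify e.txt): modified={a.txt, b.txt, c.txt, d.txt, e.txt} staged={none}
After op 13 (git add b.txt): modified={a.txt, c.txt, d.txt, e.txt} staged={b.txt}
After op 14 (git commit): modified={a.txt, c.txt, d.txt, e.txt} staged={none}
After op 15 (modify b.txt): modified={a.txt, b.txt, c.txt, d.txt, e.txt} staged={none}
After op 16 (git add b.txt): modified={a.txt, c.txt, d.txt, e.txt} staged={b.txt}
After op 17 (modify b.txt): modified={a.txt, b.txt, c.txt, d.txt, e.txt} staged={b.txt}
After op 18 (git add a.txt): modified={b.txt, c.txt, d.txt, e.txt} staged={a.txt, b.txt}
After op 19 (modify a.txt): modified={a.txt, b.txt, c.txt, d.txt, e.txt} staged={a.txt, b.txt}
After op 20 (git reset a.txt): modified={a.txt, b.txt, c.txt, d.txt, e.txt} staged={b.txt}
After op 21 (git add a.txt): modified={b.txt, c.txt, d.txt, e.txt} staged={a.txt, b.txt}
After op 22 (git commit): modified={b.txt, c.txt, d.txt, e.txt} staged={none}
After op 23 (modify a.txt): modified={a.txt, b.txt, c.txt, d.txt, e.txt} staged={none}
After op 24 (git add c.txt): modified={a.txt, b.txt, d.txt, e.txt} staged={c.txt}

Answer: a.txt, b.txt, d.txt, e.txt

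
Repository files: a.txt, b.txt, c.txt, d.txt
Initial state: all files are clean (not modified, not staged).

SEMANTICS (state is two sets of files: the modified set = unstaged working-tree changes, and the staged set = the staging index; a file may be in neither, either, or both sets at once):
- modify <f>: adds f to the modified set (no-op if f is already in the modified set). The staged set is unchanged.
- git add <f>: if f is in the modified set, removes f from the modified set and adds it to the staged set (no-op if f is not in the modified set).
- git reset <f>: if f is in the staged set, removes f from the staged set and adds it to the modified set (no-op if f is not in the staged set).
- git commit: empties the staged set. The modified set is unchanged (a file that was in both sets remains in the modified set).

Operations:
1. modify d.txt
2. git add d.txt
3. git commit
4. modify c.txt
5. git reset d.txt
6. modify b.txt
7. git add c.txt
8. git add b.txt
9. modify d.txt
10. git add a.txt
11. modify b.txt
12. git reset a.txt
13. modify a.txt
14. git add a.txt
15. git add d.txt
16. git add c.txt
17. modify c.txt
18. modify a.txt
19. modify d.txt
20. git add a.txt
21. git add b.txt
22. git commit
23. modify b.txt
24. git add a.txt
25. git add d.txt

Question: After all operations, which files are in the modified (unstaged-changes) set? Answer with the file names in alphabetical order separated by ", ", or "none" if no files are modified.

After op 1 (modify d.txt): modified={d.txt} staged={none}
After op 2 (git add d.txt): modified={none} staged={d.txt}
After op 3 (git commit): modified={none} staged={none}
After op 4 (modify c.txt): modified={c.txt} staged={none}
After op 5 (git reset d.txt): modified={c.txt} staged={none}
After op 6 (modify b.txt): modified={b.txt, c.txt} staged={none}
After op 7 (git add c.txt): modified={b.txt} staged={c.txt}
After op 8 (git add b.txt): modified={none} staged={b.txt, c.txt}
After op 9 (modify d.txt): modified={d.txt} staged={b.txt, c.txt}
After op 10 (git add a.txt): modified={d.txt} staged={b.txt, c.txt}
After op 11 (modify b.txt): modified={b.txt, d.txt} staged={b.txt, c.txt}
After op 12 (git reset a.txt): modified={b.txt, d.txt} staged={b.txt, c.txt}
After op 13 (modify a.txt): modified={a.txt, b.txt, d.txt} staged={b.txt, c.txt}
After op 14 (git add a.txt): modified={b.txt, d.txt} staged={a.txt, b.txt, c.txt}
After op 15 (git add d.txt): modified={b.txt} staged={a.txt, b.txt, c.txt, d.txt}
After op 16 (git add c.txt): modified={b.txt} staged={a.txt, b.txt, c.txt, d.txt}
After op 17 (modify c.txt): modified={b.txt, c.txt} staged={a.txt, b.txt, c.txt, d.txt}
After op 18 (modify a.txt): modified={a.txt, b.txt, c.txt} staged={a.txt, b.txt, c.txt, d.txt}
After op 19 (modify d.txt): modified={a.txt, b.txt, c.txt, d.txt} staged={a.txt, b.txt, c.txt, d.txt}
After op 20 (git add a.txt): modified={b.txt, c.txt, d.txt} staged={a.txt, b.txt, c.txt, d.txt}
After op 21 (git add b.txt): modified={c.txt, d.txt} staged={a.txt, b.txt, c.txt, d.txt}
After op 22 (git commit): modified={c.txt, d.txt} staged={none}
After op 23 (modify b.txt): modified={b.txt, c.txt, d.txt} staged={none}
After op 24 (git add a.txt): modified={b.txt, c.txt, d.txt} staged={none}
After op 25 (git add d.txt): modified={b.txt, c.txt} staged={d.txt}

Answer: b.txt, c.txt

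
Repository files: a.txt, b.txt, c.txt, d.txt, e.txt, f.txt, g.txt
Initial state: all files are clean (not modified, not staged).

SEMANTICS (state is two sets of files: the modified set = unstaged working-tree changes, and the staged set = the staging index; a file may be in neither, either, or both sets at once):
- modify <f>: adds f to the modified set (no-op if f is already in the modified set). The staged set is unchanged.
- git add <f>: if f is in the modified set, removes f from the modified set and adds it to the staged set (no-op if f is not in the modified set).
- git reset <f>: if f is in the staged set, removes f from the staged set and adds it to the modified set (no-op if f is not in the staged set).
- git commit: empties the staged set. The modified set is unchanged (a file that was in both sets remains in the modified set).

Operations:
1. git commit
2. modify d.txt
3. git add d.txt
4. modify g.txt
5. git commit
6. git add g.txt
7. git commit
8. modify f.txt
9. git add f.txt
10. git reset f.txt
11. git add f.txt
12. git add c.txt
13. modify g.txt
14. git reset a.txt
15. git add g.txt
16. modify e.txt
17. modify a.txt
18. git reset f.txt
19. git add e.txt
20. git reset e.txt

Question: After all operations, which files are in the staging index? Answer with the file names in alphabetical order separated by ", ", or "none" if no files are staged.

Answer: g.txt

Derivation:
After op 1 (git commit): modified={none} staged={none}
After op 2 (modify d.txt): modified={d.txt} staged={none}
After op 3 (git add d.txt): modified={none} staged={d.txt}
After op 4 (modify g.txt): modified={g.txt} staged={d.txt}
After op 5 (git commit): modified={g.txt} staged={none}
After op 6 (git add g.txt): modified={none} staged={g.txt}
After op 7 (git commit): modified={none} staged={none}
After op 8 (modify f.txt): modified={f.txt} staged={none}
After op 9 (git add f.txt): modified={none} staged={f.txt}
After op 10 (git reset f.txt): modified={f.txt} staged={none}
After op 11 (git add f.txt): modified={none} staged={f.txt}
After op 12 (git add c.txt): modified={none} staged={f.txt}
After op 13 (modify g.txt): modified={g.txt} staged={f.txt}
After op 14 (git reset a.txt): modified={g.txt} staged={f.txt}
After op 15 (git add g.txt): modified={none} staged={f.txt, g.txt}
After op 16 (modify e.txt): modified={e.txt} staged={f.txt, g.txt}
After op 17 (modify a.txt): modified={a.txt, e.txt} staged={f.txt, g.txt}
After op 18 (git reset f.txt): modified={a.txt, e.txt, f.txt} staged={g.txt}
After op 19 (git add e.txt): modified={a.txt, f.txt} staged={e.txt, g.txt}
After op 20 (git reset e.txt): modified={a.txt, e.txt, f.txt} staged={g.txt}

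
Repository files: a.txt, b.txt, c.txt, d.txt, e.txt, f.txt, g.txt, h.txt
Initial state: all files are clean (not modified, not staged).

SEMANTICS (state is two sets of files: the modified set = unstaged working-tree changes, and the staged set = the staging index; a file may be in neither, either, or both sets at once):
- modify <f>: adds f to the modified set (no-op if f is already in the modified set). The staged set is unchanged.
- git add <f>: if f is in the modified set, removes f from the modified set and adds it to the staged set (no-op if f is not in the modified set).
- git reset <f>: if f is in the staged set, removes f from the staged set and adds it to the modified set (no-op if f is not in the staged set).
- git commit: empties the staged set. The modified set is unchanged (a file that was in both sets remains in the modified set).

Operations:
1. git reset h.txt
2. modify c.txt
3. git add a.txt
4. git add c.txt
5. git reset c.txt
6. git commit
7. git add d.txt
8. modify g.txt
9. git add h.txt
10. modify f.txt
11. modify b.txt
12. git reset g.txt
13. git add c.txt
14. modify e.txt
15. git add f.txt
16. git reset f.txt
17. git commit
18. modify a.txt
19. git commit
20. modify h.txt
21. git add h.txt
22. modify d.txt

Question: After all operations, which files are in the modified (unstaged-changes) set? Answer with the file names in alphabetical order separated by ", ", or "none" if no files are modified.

After op 1 (git reset h.txt): modified={none} staged={none}
After op 2 (modify c.txt): modified={c.txt} staged={none}
After op 3 (git add a.txt): modified={c.txt} staged={none}
After op 4 (git add c.txt): modified={none} staged={c.txt}
After op 5 (git reset c.txt): modified={c.txt} staged={none}
After op 6 (git commit): modified={c.txt} staged={none}
After op 7 (git add d.txt): modified={c.txt} staged={none}
After op 8 (modify g.txt): modified={c.txt, g.txt} staged={none}
After op 9 (git add h.txt): modified={c.txt, g.txt} staged={none}
After op 10 (modify f.txt): modified={c.txt, f.txt, g.txt} staged={none}
After op 11 (modify b.txt): modified={b.txt, c.txt, f.txt, g.txt} staged={none}
After op 12 (git reset g.txt): modified={b.txt, c.txt, f.txt, g.txt} staged={none}
After op 13 (git add c.txt): modified={b.txt, f.txt, g.txt} staged={c.txt}
After op 14 (modify e.txt): modified={b.txt, e.txt, f.txt, g.txt} staged={c.txt}
After op 15 (git add f.txt): modified={b.txt, e.txt, g.txt} staged={c.txt, f.txt}
After op 16 (git reset f.txt): modified={b.txt, e.txt, f.txt, g.txt} staged={c.txt}
After op 17 (git commit): modified={b.txt, e.txt, f.txt, g.txt} staged={none}
After op 18 (modify a.txt): modified={a.txt, b.txt, e.txt, f.txt, g.txt} staged={none}
After op 19 (git commit): modified={a.txt, b.txt, e.txt, f.txt, g.txt} staged={none}
After op 20 (modify h.txt): modified={a.txt, b.txt, e.txt, f.txt, g.txt, h.txt} staged={none}
After op 21 (git add h.txt): modified={a.txt, b.txt, e.txt, f.txt, g.txt} staged={h.txt}
After op 22 (modify d.txt): modified={a.txt, b.txt, d.txt, e.txt, f.txt, g.txt} staged={h.txt}

Answer: a.txt, b.txt, d.txt, e.txt, f.txt, g.txt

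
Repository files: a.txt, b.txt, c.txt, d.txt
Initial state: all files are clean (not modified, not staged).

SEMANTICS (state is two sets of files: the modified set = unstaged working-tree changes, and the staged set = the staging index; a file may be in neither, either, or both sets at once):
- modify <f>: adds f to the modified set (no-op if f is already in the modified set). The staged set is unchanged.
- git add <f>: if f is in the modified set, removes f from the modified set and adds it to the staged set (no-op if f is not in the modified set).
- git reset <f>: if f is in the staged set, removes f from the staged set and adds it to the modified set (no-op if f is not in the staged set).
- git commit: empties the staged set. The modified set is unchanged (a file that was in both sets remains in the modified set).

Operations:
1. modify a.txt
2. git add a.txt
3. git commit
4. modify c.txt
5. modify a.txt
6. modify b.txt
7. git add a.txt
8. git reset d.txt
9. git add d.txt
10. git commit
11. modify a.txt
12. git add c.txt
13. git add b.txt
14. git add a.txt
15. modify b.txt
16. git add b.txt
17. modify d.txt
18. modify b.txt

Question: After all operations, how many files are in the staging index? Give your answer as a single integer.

Answer: 3

Derivation:
After op 1 (modify a.txt): modified={a.txt} staged={none}
After op 2 (git add a.txt): modified={none} staged={a.txt}
After op 3 (git commit): modified={none} staged={none}
After op 4 (modify c.txt): modified={c.txt} staged={none}
After op 5 (modify a.txt): modified={a.txt, c.txt} staged={none}
After op 6 (modify b.txt): modified={a.txt, b.txt, c.txt} staged={none}
After op 7 (git add a.txt): modified={b.txt, c.txt} staged={a.txt}
After op 8 (git reset d.txt): modified={b.txt, c.txt} staged={a.txt}
After op 9 (git add d.txt): modified={b.txt, c.txt} staged={a.txt}
After op 10 (git commit): modified={b.txt, c.txt} staged={none}
After op 11 (modify a.txt): modified={a.txt, b.txt, c.txt} staged={none}
After op 12 (git add c.txt): modified={a.txt, b.txt} staged={c.txt}
After op 13 (git add b.txt): modified={a.txt} staged={b.txt, c.txt}
After op 14 (git add a.txt): modified={none} staged={a.txt, b.txt, c.txt}
After op 15 (modify b.txt): modified={b.txt} staged={a.txt, b.txt, c.txt}
After op 16 (git add b.txt): modified={none} staged={a.txt, b.txt, c.txt}
After op 17 (modify d.txt): modified={d.txt} staged={a.txt, b.txt, c.txt}
After op 18 (modify b.txt): modified={b.txt, d.txt} staged={a.txt, b.txt, c.txt}
Final staged set: {a.txt, b.txt, c.txt} -> count=3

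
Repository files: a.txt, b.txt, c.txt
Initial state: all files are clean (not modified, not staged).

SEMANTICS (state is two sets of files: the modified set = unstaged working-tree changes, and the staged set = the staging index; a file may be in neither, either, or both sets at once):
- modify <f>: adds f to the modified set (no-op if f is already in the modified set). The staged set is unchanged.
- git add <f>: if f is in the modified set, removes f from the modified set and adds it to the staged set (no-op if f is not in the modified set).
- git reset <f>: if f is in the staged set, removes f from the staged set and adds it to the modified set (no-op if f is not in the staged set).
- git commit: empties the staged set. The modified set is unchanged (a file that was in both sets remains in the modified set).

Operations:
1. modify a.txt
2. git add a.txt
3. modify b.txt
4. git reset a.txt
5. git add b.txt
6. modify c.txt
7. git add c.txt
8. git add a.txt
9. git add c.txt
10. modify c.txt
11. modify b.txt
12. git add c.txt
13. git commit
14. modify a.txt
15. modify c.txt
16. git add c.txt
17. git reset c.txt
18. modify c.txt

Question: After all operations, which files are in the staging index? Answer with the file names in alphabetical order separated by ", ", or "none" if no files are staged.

Answer: none

Derivation:
After op 1 (modify a.txt): modified={a.txt} staged={none}
After op 2 (git add a.txt): modified={none} staged={a.txt}
After op 3 (modify b.txt): modified={b.txt} staged={a.txt}
After op 4 (git reset a.txt): modified={a.txt, b.txt} staged={none}
After op 5 (git add b.txt): modified={a.txt} staged={b.txt}
After op 6 (modify c.txt): modified={a.txt, c.txt} staged={b.txt}
After op 7 (git add c.txt): modified={a.txt} staged={b.txt, c.txt}
After op 8 (git add a.txt): modified={none} staged={a.txt, b.txt, c.txt}
After op 9 (git add c.txt): modified={none} staged={a.txt, b.txt, c.txt}
After op 10 (modify c.txt): modified={c.txt} staged={a.txt, b.txt, c.txt}
After op 11 (modify b.txt): modified={b.txt, c.txt} staged={a.txt, b.txt, c.txt}
After op 12 (git add c.txt): modified={b.txt} staged={a.txt, b.txt, c.txt}
After op 13 (git commit): modified={b.txt} staged={none}
After op 14 (modify a.txt): modified={a.txt, b.txt} staged={none}
After op 15 (modify c.txt): modified={a.txt, b.txt, c.txt} staged={none}
After op 16 (git add c.txt): modified={a.txt, b.txt} staged={c.txt}
After op 17 (git reset c.txt): modified={a.txt, b.txt, c.txt} staged={none}
After op 18 (modify c.txt): modified={a.txt, b.txt, c.txt} staged={none}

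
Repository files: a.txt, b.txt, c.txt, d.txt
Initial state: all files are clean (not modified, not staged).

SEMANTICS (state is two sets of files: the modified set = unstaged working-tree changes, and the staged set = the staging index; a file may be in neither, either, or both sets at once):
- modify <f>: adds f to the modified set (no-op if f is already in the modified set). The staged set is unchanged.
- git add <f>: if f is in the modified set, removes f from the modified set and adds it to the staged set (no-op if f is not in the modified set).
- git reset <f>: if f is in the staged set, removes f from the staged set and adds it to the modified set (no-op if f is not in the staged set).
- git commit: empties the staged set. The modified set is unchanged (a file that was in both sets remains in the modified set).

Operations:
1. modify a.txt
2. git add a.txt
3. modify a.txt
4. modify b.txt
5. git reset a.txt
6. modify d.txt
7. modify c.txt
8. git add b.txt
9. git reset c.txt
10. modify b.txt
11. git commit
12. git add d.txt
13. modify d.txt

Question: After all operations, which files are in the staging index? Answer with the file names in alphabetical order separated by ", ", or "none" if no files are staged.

After op 1 (modify a.txt): modified={a.txt} staged={none}
After op 2 (git add a.txt): modified={none} staged={a.txt}
After op 3 (modify a.txt): modified={a.txt} staged={a.txt}
After op 4 (modify b.txt): modified={a.txt, b.txt} staged={a.txt}
After op 5 (git reset a.txt): modified={a.txt, b.txt} staged={none}
After op 6 (modify d.txt): modified={a.txt, b.txt, d.txt} staged={none}
After op 7 (modify c.txt): modified={a.txt, b.txt, c.txt, d.txt} staged={none}
After op 8 (git add b.txt): modified={a.txt, c.txt, d.txt} staged={b.txt}
After op 9 (git reset c.txt): modified={a.txt, c.txt, d.txt} staged={b.txt}
After op 10 (modify b.txt): modified={a.txt, b.txt, c.txt, d.txt} staged={b.txt}
After op 11 (git commit): modified={a.txt, b.txt, c.txt, d.txt} staged={none}
After op 12 (git add d.txt): modified={a.txt, b.txt, c.txt} staged={d.txt}
After op 13 (modify d.txt): modified={a.txt, b.txt, c.txt, d.txt} staged={d.txt}

Answer: d.txt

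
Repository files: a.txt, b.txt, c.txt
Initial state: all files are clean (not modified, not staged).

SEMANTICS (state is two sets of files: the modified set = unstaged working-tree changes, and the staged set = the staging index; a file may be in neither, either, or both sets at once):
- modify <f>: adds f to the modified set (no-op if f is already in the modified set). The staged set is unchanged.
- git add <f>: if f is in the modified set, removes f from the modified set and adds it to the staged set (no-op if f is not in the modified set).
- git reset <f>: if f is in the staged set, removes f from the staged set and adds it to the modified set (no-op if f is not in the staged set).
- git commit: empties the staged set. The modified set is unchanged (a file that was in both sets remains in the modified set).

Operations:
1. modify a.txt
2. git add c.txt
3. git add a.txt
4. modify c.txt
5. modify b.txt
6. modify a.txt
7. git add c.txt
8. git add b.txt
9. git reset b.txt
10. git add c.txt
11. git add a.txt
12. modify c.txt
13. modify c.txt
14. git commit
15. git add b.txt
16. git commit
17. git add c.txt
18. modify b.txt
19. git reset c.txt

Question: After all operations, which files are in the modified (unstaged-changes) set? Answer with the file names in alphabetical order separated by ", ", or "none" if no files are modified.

After op 1 (modify a.txt): modified={a.txt} staged={none}
After op 2 (git add c.txt): modified={a.txt} staged={none}
After op 3 (git add a.txt): modified={none} staged={a.txt}
After op 4 (modify c.txt): modified={c.txt} staged={a.txt}
After op 5 (modify b.txt): modified={b.txt, c.txt} staged={a.txt}
After op 6 (modify a.txt): modified={a.txt, b.txt, c.txt} staged={a.txt}
After op 7 (git add c.txt): modified={a.txt, b.txt} staged={a.txt, c.txt}
After op 8 (git add b.txt): modified={a.txt} staged={a.txt, b.txt, c.txt}
After op 9 (git reset b.txt): modified={a.txt, b.txt} staged={a.txt, c.txt}
After op 10 (git add c.txt): modified={a.txt, b.txt} staged={a.txt, c.txt}
After op 11 (git add a.txt): modified={b.txt} staged={a.txt, c.txt}
After op 12 (modify c.txt): modified={b.txt, c.txt} staged={a.txt, c.txt}
After op 13 (modify c.txt): modified={b.txt, c.txt} staged={a.txt, c.txt}
After op 14 (git commit): modified={b.txt, c.txt} staged={none}
After op 15 (git add b.txt): modified={c.txt} staged={b.txt}
After op 16 (git commit): modified={c.txt} staged={none}
After op 17 (git add c.txt): modified={none} staged={c.txt}
After op 18 (modify b.txt): modified={b.txt} staged={c.txt}
After op 19 (git reset c.txt): modified={b.txt, c.txt} staged={none}

Answer: b.txt, c.txt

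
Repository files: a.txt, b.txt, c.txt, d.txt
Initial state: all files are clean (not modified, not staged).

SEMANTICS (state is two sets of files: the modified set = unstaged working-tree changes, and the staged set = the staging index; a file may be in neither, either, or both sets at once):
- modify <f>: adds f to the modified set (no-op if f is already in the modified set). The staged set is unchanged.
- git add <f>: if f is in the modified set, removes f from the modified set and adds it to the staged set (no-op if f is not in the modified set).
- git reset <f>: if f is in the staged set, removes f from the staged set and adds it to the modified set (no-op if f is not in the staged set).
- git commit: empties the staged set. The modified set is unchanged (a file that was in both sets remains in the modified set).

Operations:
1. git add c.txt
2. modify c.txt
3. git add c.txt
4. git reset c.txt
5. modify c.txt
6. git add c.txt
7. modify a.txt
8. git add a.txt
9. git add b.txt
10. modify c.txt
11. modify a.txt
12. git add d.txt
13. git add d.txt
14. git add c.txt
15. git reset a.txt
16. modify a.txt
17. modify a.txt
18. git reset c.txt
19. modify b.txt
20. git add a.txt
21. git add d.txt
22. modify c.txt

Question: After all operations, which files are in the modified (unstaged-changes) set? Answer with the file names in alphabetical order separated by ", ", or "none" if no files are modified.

After op 1 (git add c.txt): modified={none} staged={none}
After op 2 (modify c.txt): modified={c.txt} staged={none}
After op 3 (git add c.txt): modified={none} staged={c.txt}
After op 4 (git reset c.txt): modified={c.txt} staged={none}
After op 5 (modify c.txt): modified={c.txt} staged={none}
After op 6 (git add c.txt): modified={none} staged={c.txt}
After op 7 (modify a.txt): modified={a.txt} staged={c.txt}
After op 8 (git add a.txt): modified={none} staged={a.txt, c.txt}
After op 9 (git add b.txt): modified={none} staged={a.txt, c.txt}
After op 10 (modify c.txt): modified={c.txt} staged={a.txt, c.txt}
After op 11 (modify a.txt): modified={a.txt, c.txt} staged={a.txt, c.txt}
After op 12 (git add d.txt): modified={a.txt, c.txt} staged={a.txt, c.txt}
After op 13 (git add d.txt): modified={a.txt, c.txt} staged={a.txt, c.txt}
After op 14 (git add c.txt): modified={a.txt} staged={a.txt, c.txt}
After op 15 (git reset a.txt): modified={a.txt} staged={c.txt}
After op 16 (modify a.txt): modified={a.txt} staged={c.txt}
After op 17 (modify a.txt): modified={a.txt} staged={c.txt}
After op 18 (git reset c.txt): modified={a.txt, c.txt} staged={none}
After op 19 (modify b.txt): modified={a.txt, b.txt, c.txt} staged={none}
After op 20 (git add a.txt): modified={b.txt, c.txt} staged={a.txt}
After op 21 (git add d.txt): modified={b.txt, c.txt} staged={a.txt}
After op 22 (modify c.txt): modified={b.txt, c.txt} staged={a.txt}

Answer: b.txt, c.txt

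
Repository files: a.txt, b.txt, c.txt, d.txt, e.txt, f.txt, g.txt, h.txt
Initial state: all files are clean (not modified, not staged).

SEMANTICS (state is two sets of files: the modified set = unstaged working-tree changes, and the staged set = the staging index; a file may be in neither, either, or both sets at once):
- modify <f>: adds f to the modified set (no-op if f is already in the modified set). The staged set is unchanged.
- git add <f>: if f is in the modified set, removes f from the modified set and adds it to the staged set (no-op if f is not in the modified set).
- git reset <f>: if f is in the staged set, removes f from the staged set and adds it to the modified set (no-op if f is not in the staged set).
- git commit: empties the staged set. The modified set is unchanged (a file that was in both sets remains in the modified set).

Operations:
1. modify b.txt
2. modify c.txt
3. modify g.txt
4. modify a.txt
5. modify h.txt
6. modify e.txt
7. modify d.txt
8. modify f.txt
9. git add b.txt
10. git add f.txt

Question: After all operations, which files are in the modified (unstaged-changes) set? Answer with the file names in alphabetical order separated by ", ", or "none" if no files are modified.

After op 1 (modify b.txt): modified={b.txt} staged={none}
After op 2 (modify c.txt): modified={b.txt, c.txt} staged={none}
After op 3 (modify g.txt): modified={b.txt, c.txt, g.txt} staged={none}
After op 4 (modify a.txt): modified={a.txt, b.txt, c.txt, g.txt} staged={none}
After op 5 (modify h.txt): modified={a.txt, b.txt, c.txt, g.txt, h.txt} staged={none}
After op 6 (modify e.txt): modified={a.txt, b.txt, c.txt, e.txt, g.txt, h.txt} staged={none}
After op 7 (modify d.txt): modified={a.txt, b.txt, c.txt, d.txt, e.txt, g.txt, h.txt} staged={none}
After op 8 (modify f.txt): modified={a.txt, b.txt, c.txt, d.txt, e.txt, f.txt, g.txt, h.txt} staged={none}
After op 9 (git add b.txt): modified={a.txt, c.txt, d.txt, e.txt, f.txt, g.txt, h.txt} staged={b.txt}
After op 10 (git add f.txt): modified={a.txt, c.txt, d.txt, e.txt, g.txt, h.txt} staged={b.txt, f.txt}

Answer: a.txt, c.txt, d.txt, e.txt, g.txt, h.txt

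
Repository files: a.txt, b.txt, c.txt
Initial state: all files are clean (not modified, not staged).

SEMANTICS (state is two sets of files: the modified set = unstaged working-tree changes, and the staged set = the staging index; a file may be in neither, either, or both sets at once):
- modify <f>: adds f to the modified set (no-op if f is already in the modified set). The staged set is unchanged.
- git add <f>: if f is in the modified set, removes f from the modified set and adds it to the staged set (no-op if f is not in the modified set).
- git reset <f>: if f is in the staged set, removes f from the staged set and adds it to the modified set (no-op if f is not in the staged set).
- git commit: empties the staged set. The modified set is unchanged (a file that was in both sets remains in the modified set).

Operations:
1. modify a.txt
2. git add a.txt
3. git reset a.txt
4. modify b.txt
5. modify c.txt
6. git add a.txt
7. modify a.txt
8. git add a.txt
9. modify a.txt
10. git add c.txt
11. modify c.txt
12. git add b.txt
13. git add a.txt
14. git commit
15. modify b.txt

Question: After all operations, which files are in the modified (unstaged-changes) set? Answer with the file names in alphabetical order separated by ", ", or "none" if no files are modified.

Answer: b.txt, c.txt

Derivation:
After op 1 (modify a.txt): modified={a.txt} staged={none}
After op 2 (git add a.txt): modified={none} staged={a.txt}
After op 3 (git reset a.txt): modified={a.txt} staged={none}
After op 4 (modify b.txt): modified={a.txt, b.txt} staged={none}
After op 5 (modify c.txt): modified={a.txt, b.txt, c.txt} staged={none}
After op 6 (git add a.txt): modified={b.txt, c.txt} staged={a.txt}
After op 7 (modify a.txt): modified={a.txt, b.txt, c.txt} staged={a.txt}
After op 8 (git add a.txt): modified={b.txt, c.txt} staged={a.txt}
After op 9 (modify a.txt): modified={a.txt, b.txt, c.txt} staged={a.txt}
After op 10 (git add c.txt): modified={a.txt, b.txt} staged={a.txt, c.txt}
After op 11 (modify c.txt): modified={a.txt, b.txt, c.txt} staged={a.txt, c.txt}
After op 12 (git add b.txt): modified={a.txt, c.txt} staged={a.txt, b.txt, c.txt}
After op 13 (git add a.txt): modified={c.txt} staged={a.txt, b.txt, c.txt}
After op 14 (git commit): modified={c.txt} staged={none}
After op 15 (modify b.txt): modified={b.txt, c.txt} staged={none}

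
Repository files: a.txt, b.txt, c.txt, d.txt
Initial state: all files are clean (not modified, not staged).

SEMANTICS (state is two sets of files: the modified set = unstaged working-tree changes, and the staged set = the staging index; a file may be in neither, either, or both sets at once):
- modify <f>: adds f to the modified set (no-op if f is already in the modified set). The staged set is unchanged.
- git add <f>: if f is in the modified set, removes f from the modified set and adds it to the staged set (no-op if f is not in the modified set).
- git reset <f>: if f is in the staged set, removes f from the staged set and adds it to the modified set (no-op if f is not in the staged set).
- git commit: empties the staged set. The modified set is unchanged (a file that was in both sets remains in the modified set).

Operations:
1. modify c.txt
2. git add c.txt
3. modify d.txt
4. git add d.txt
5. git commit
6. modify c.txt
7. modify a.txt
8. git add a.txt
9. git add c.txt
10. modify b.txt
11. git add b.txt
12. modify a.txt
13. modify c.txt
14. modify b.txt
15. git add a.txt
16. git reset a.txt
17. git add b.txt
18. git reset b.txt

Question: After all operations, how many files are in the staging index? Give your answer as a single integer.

Answer: 1

Derivation:
After op 1 (modify c.txt): modified={c.txt} staged={none}
After op 2 (git add c.txt): modified={none} staged={c.txt}
After op 3 (modify d.txt): modified={d.txt} staged={c.txt}
After op 4 (git add d.txt): modified={none} staged={c.txt, d.txt}
After op 5 (git commit): modified={none} staged={none}
After op 6 (modify c.txt): modified={c.txt} staged={none}
After op 7 (modify a.txt): modified={a.txt, c.txt} staged={none}
After op 8 (git add a.txt): modified={c.txt} staged={a.txt}
After op 9 (git add c.txt): modified={none} staged={a.txt, c.txt}
After op 10 (modify b.txt): modified={b.txt} staged={a.txt, c.txt}
After op 11 (git add b.txt): modified={none} staged={a.txt, b.txt, c.txt}
After op 12 (modify a.txt): modified={a.txt} staged={a.txt, b.txt, c.txt}
After op 13 (modify c.txt): modified={a.txt, c.txt} staged={a.txt, b.txt, c.txt}
After op 14 (modify b.txt): modified={a.txt, b.txt, c.txt} staged={a.txt, b.txt, c.txt}
After op 15 (git add a.txt): modified={b.txt, c.txt} staged={a.txt, b.txt, c.txt}
After op 16 (git reset a.txt): modified={a.txt, b.txt, c.txt} staged={b.txt, c.txt}
After op 17 (git add b.txt): modified={a.txt, c.txt} staged={b.txt, c.txt}
After op 18 (git reset b.txt): modified={a.txt, b.txt, c.txt} staged={c.txt}
Final staged set: {c.txt} -> count=1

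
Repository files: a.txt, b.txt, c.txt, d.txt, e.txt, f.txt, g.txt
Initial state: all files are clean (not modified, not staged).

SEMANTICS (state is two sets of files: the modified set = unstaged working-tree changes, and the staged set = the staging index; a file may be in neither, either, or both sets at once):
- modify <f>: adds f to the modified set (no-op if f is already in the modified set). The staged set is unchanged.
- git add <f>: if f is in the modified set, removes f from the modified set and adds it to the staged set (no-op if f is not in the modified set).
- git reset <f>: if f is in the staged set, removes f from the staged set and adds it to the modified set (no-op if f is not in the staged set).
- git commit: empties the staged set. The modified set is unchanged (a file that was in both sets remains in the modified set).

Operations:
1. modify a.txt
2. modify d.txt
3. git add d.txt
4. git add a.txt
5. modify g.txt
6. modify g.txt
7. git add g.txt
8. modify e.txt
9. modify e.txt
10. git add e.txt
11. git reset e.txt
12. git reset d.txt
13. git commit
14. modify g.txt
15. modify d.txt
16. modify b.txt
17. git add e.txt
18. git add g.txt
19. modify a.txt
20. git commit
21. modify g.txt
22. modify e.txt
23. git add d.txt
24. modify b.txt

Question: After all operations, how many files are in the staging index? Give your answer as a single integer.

After op 1 (modify a.txt): modified={a.txt} staged={none}
After op 2 (modify d.txt): modified={a.txt, d.txt} staged={none}
After op 3 (git add d.txt): modified={a.txt} staged={d.txt}
After op 4 (git add a.txt): modified={none} staged={a.txt, d.txt}
After op 5 (modify g.txt): modified={g.txt} staged={a.txt, d.txt}
After op 6 (modify g.txt): modified={g.txt} staged={a.txt, d.txt}
After op 7 (git add g.txt): modified={none} staged={a.txt, d.txt, g.txt}
After op 8 (modify e.txt): modified={e.txt} staged={a.txt, d.txt, g.txt}
After op 9 (modify e.txt): modified={e.txt} staged={a.txt, d.txt, g.txt}
After op 10 (git add e.txt): modified={none} staged={a.txt, d.txt, e.txt, g.txt}
After op 11 (git reset e.txt): modified={e.txt} staged={a.txt, d.txt, g.txt}
After op 12 (git reset d.txt): modified={d.txt, e.txt} staged={a.txt, g.txt}
After op 13 (git commit): modified={d.txt, e.txt} staged={none}
After op 14 (modify g.txt): modified={d.txt, e.txt, g.txt} staged={none}
After op 15 (modify d.txt): modified={d.txt, e.txt, g.txt} staged={none}
After op 16 (modify b.txt): modified={b.txt, d.txt, e.txt, g.txt} staged={none}
After op 17 (git add e.txt): modified={b.txt, d.txt, g.txt} staged={e.txt}
After op 18 (git add g.txt): modified={b.txt, d.txt} staged={e.txt, g.txt}
After op 19 (modify a.txt): modified={a.txt, b.txt, d.txt} staged={e.txt, g.txt}
After op 20 (git commit): modified={a.txt, b.txt, d.txt} staged={none}
After op 21 (modify g.txt): modified={a.txt, b.txt, d.txt, g.txt} staged={none}
After op 22 (modify e.txt): modified={a.txt, b.txt, d.txt, e.txt, g.txt} staged={none}
After op 23 (git add d.txt): modified={a.txt, b.txt, e.txt, g.txt} staged={d.txt}
After op 24 (modify b.txt): modified={a.txt, b.txt, e.txt, g.txt} staged={d.txt}
Final staged set: {d.txt} -> count=1

Answer: 1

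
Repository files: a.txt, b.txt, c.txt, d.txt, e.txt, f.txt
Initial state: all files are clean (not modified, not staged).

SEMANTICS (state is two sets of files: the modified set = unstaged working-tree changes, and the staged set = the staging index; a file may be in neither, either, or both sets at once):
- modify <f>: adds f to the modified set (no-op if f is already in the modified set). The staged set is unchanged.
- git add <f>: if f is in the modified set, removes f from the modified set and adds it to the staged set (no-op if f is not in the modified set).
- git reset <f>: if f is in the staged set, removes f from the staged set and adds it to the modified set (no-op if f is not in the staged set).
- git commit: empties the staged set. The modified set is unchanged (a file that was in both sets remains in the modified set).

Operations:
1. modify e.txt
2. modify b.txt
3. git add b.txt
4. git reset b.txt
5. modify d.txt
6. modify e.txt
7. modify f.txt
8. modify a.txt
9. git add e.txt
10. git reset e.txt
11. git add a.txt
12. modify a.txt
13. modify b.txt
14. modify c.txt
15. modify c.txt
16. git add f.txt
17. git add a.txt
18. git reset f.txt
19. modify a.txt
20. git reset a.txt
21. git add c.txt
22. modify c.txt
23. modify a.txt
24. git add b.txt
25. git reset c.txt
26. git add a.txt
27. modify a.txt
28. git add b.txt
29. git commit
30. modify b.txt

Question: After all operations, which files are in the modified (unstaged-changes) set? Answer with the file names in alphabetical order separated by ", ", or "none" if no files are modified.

After op 1 (modify e.txt): modified={e.txt} staged={none}
After op 2 (modify b.txt): modified={b.txt, e.txt} staged={none}
After op 3 (git add b.txt): modified={e.txt} staged={b.txt}
After op 4 (git reset b.txt): modified={b.txt, e.txt} staged={none}
After op 5 (modify d.txt): modified={b.txt, d.txt, e.txt} staged={none}
After op 6 (modify e.txt): modified={b.txt, d.txt, e.txt} staged={none}
After op 7 (modify f.txt): modified={b.txt, d.txt, e.txt, f.txt} staged={none}
After op 8 (modify a.txt): modified={a.txt, b.txt, d.txt, e.txt, f.txt} staged={none}
After op 9 (git add e.txt): modified={a.txt, b.txt, d.txt, f.txt} staged={e.txt}
After op 10 (git reset e.txt): modified={a.txt, b.txt, d.txt, e.txt, f.txt} staged={none}
After op 11 (git add a.txt): modified={b.txt, d.txt, e.txt, f.txt} staged={a.txt}
After op 12 (modify a.txt): modified={a.txt, b.txt, d.txt, e.txt, f.txt} staged={a.txt}
After op 13 (modify b.txt): modified={a.txt, b.txt, d.txt, e.txt, f.txt} staged={a.txt}
After op 14 (modify c.txt): modified={a.txt, b.txt, c.txt, d.txt, e.txt, f.txt} staged={a.txt}
After op 15 (modify c.txt): modified={a.txt, b.txt, c.txt, d.txt, e.txt, f.txt} staged={a.txt}
After op 16 (git add f.txt): modified={a.txt, b.txt, c.txt, d.txt, e.txt} staged={a.txt, f.txt}
After op 17 (git add a.txt): modified={b.txt, c.txt, d.txt, e.txt} staged={a.txt, f.txt}
After op 18 (git reset f.txt): modified={b.txt, c.txt, d.txt, e.txt, f.txt} staged={a.txt}
After op 19 (modify a.txt): modified={a.txt, b.txt, c.txt, d.txt, e.txt, f.txt} staged={a.txt}
After op 20 (git reset a.txt): modified={a.txt, b.txt, c.txt, d.txt, e.txt, f.txt} staged={none}
After op 21 (git add c.txt): modified={a.txt, b.txt, d.txt, e.txt, f.txt} staged={c.txt}
After op 22 (modify c.txt): modified={a.txt, b.txt, c.txt, d.txt, e.txt, f.txt} staged={c.txt}
After op 23 (modify a.txt): modified={a.txt, b.txt, c.txt, d.txt, e.txt, f.txt} staged={c.txt}
After op 24 (git add b.txt): modified={a.txt, c.txt, d.txt, e.txt, f.txt} staged={b.txt, c.txt}
After op 25 (git reset c.txt): modified={a.txt, c.txt, d.txt, e.txt, f.txt} staged={b.txt}
After op 26 (git add a.txt): modified={c.txt, d.txt, e.txt, f.txt} staged={a.txt, b.txt}
After op 27 (modify a.txt): modified={a.txt, c.txt, d.txt, e.txt, f.txt} staged={a.txt, b.txt}
After op 28 (git add b.txt): modified={a.txt, c.txt, d.txt, e.txt, f.txt} staged={a.txt, b.txt}
After op 29 (git commit): modified={a.txt, c.txt, d.txt, e.txt, f.txt} staged={none}
After op 30 (modify b.txt): modified={a.txt, b.txt, c.txt, d.txt, e.txt, f.txt} staged={none}

Answer: a.txt, b.txt, c.txt, d.txt, e.txt, f.txt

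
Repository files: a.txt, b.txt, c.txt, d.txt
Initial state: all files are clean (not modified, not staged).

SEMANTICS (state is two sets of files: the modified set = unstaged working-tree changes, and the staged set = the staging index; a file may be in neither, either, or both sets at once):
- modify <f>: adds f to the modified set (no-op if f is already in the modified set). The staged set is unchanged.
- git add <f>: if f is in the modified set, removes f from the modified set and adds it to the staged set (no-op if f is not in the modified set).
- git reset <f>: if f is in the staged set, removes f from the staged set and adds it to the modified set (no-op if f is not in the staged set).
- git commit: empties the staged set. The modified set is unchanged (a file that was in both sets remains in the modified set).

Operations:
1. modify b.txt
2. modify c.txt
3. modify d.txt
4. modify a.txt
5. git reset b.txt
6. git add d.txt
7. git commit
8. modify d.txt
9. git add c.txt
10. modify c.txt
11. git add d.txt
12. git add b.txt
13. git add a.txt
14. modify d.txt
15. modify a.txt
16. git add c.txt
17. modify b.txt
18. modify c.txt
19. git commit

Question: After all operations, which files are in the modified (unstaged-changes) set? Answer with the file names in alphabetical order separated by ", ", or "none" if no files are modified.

After op 1 (modify b.txt): modified={b.txt} staged={none}
After op 2 (modify c.txt): modified={b.txt, c.txt} staged={none}
After op 3 (modify d.txt): modified={b.txt, c.txt, d.txt} staged={none}
After op 4 (modify a.txt): modified={a.txt, b.txt, c.txt, d.txt} staged={none}
After op 5 (git reset b.txt): modified={a.txt, b.txt, c.txt, d.txt} staged={none}
After op 6 (git add d.txt): modified={a.txt, b.txt, c.txt} staged={d.txt}
After op 7 (git commit): modified={a.txt, b.txt, c.txt} staged={none}
After op 8 (modify d.txt): modified={a.txt, b.txt, c.txt, d.txt} staged={none}
After op 9 (git add c.txt): modified={a.txt, b.txt, d.txt} staged={c.txt}
After op 10 (modify c.txt): modified={a.txt, b.txt, c.txt, d.txt} staged={c.txt}
After op 11 (git add d.txt): modified={a.txt, b.txt, c.txt} staged={c.txt, d.txt}
After op 12 (git add b.txt): modified={a.txt, c.txt} staged={b.txt, c.txt, d.txt}
After op 13 (git add a.txt): modified={c.txt} staged={a.txt, b.txt, c.txt, d.txt}
After op 14 (modify d.txt): modified={c.txt, d.txt} staged={a.txt, b.txt, c.txt, d.txt}
After op 15 (modify a.txt): modified={a.txt, c.txt, d.txt} staged={a.txt, b.txt, c.txt, d.txt}
After op 16 (git add c.txt): modified={a.txt, d.txt} staged={a.txt, b.txt, c.txt, d.txt}
After op 17 (modify b.txt): modified={a.txt, b.txt, d.txt} staged={a.txt, b.txt, c.txt, d.txt}
After op 18 (modify c.txt): modified={a.txt, b.txt, c.txt, d.txt} staged={a.txt, b.txt, c.txt, d.txt}
After op 19 (git commit): modified={a.txt, b.txt, c.txt, d.txt} staged={none}

Answer: a.txt, b.txt, c.txt, d.txt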